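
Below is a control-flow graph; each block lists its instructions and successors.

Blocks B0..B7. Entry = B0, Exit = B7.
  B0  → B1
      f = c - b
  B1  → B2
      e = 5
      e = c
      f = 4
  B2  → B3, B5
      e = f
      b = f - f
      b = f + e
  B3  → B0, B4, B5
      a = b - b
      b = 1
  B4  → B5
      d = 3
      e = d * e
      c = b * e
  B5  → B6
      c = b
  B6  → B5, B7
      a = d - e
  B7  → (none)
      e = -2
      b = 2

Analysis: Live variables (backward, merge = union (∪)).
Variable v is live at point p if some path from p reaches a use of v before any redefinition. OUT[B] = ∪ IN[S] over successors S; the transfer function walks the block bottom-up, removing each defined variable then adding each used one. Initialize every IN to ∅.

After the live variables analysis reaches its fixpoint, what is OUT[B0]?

Answer: {c, d}

Trace:
Fixpoint table:
  B0:  IN={b, c, d}  OUT={c, d}
  B1:  IN={c, d}  OUT={c, d, f}
  B2:  IN={c, d, f}  OUT={b, c, d, e}
  B3:  IN={b, c, d, e}  OUT={b, c, d, e}
  B4:  IN={b, e}  OUT={b, d, e}
  B5:  IN={b, d, e}  OUT={b, d, e}
  B6:  IN={b, d, e}  OUT={b, d, e}
  B7:  IN={}  OUT={}

Merge at B0: OUT[B0] = IN[B1] = {c, d}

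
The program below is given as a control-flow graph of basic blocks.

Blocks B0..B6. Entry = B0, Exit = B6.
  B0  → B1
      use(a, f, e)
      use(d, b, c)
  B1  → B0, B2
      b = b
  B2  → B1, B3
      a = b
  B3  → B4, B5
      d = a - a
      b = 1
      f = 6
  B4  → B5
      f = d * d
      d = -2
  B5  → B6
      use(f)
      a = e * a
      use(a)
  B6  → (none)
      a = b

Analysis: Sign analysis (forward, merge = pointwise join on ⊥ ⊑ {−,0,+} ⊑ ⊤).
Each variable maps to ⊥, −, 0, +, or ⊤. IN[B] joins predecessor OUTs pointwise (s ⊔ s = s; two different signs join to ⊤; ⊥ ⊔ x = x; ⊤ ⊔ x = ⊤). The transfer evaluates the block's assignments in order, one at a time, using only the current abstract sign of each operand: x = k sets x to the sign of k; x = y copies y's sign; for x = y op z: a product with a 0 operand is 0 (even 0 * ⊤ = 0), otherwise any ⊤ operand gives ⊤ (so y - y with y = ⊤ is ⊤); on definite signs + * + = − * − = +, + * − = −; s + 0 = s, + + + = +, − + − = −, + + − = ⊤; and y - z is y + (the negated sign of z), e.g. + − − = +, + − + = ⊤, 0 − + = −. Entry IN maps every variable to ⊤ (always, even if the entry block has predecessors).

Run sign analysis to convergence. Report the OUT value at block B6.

Converged values:
  B0:  IN=(all ⊤)  OUT=(all ⊤)
  B1:  IN=(all ⊤)  OUT=(all ⊤)
  B2:  IN=(all ⊤)  OUT=(all ⊤)
  B3:  IN=(all ⊤)  OUT={b:+, f:+; rest ⊤}
  B4:  IN={b:+, f:+; rest ⊤}  OUT={b:+, d:-; rest ⊤}
  B5:  IN={b:+; rest ⊤}  OUT={b:+; rest ⊤}
  B6:  IN={b:+; rest ⊤}  OUT={a:+, b:+; rest ⊤}

Merge at B6: IN[B6] = OUT[B5] = {a: ⊤, b: +, c: ⊤, d: ⊤, e: ⊤, f: ⊤}
Applying B6's transfer function to that IN value gives OUT[B6] (row B6 above).

Answer: {a: +, b: +, c: ⊤, d: ⊤, e: ⊤, f: ⊤}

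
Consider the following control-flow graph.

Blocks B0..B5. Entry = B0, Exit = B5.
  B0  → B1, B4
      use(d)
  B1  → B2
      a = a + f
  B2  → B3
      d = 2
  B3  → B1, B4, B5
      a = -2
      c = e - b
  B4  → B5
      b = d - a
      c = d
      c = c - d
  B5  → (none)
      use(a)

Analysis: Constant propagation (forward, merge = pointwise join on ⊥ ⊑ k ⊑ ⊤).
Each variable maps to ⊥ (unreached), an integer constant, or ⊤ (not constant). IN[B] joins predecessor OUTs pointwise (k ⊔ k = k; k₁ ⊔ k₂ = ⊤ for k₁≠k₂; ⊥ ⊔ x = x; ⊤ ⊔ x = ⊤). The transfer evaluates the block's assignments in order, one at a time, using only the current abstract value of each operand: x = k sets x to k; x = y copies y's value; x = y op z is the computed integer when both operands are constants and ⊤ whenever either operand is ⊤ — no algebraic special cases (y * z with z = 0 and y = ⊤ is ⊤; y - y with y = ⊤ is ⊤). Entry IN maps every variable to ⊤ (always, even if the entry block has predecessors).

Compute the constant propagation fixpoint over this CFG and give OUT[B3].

Converged values:
  B0:  IN=(all ⊤)  OUT=(all ⊤)
  B1:  IN=(all ⊤)  OUT=(all ⊤)
  B2:  IN=(all ⊤)  OUT={d:2; rest ⊤}
  B3:  IN={d:2; rest ⊤}  OUT={a:-2, d:2; rest ⊤}
  B4:  IN=(all ⊤)  OUT=(all ⊤)
  B5:  IN=(all ⊤)  OUT=(all ⊤)

Merge at B3: IN[B3] = OUT[B2] = {a: ⊤, b: ⊤, c: ⊤, d: 2, e: ⊤, f: ⊤}
Applying B3's transfer function to that IN value gives OUT[B3] (row B3 above).

Answer: {a: -2, b: ⊤, c: ⊤, d: 2, e: ⊤, f: ⊤}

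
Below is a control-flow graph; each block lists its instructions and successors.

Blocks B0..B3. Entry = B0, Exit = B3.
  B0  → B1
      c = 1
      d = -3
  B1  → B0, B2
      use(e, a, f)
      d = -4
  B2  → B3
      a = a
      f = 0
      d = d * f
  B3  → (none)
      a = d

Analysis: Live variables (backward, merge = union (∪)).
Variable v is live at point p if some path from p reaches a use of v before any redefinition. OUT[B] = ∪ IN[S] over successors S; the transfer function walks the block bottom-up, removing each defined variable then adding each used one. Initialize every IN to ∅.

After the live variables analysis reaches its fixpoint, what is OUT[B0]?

Answer: {a, e, f}

Working:
Per-block solution:
  B0:  IN={a, e, f}  OUT={a, e, f}
  B1:  IN={a, e, f}  OUT={a, d, e, f}
  B2:  IN={a, d}  OUT={d}
  B3:  IN={d}  OUT={}

Merge at B0: OUT[B0] = IN[B1] = {a, e, f}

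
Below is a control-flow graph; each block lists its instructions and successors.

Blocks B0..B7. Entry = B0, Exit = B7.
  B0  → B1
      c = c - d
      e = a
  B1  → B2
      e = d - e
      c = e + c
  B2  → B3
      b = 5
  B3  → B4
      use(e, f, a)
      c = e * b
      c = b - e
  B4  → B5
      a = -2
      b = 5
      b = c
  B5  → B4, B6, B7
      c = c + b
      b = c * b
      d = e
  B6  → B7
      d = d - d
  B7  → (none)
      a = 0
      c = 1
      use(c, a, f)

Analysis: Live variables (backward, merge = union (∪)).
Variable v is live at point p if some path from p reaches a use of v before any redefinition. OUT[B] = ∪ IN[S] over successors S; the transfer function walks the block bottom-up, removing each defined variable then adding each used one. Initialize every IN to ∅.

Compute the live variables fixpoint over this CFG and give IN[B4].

Answer: {c, e, f}

Working:
Fixpoint table:
  B0: | IN={a, c, d, f} | OUT={a, c, d, e, f}
  B1: | IN={a, c, d, e, f} | OUT={a, e, f}
  B2: | IN={a, e, f} | OUT={a, b, e, f}
  B3: | IN={a, b, e, f} | OUT={c, e, f}
  B4: | IN={c, e, f} | OUT={b, c, e, f}
  B5: | IN={b, c, e, f} | OUT={c, d, e, f}
  B6: | IN={d, f} | OUT={f}
  B7: | IN={f} | OUT={}

Merge at B4: OUT[B4] = IN[B5] = {b, c, e, f}
Applying B4's transfer function to that OUT value gives IN[B4] (row B4 above).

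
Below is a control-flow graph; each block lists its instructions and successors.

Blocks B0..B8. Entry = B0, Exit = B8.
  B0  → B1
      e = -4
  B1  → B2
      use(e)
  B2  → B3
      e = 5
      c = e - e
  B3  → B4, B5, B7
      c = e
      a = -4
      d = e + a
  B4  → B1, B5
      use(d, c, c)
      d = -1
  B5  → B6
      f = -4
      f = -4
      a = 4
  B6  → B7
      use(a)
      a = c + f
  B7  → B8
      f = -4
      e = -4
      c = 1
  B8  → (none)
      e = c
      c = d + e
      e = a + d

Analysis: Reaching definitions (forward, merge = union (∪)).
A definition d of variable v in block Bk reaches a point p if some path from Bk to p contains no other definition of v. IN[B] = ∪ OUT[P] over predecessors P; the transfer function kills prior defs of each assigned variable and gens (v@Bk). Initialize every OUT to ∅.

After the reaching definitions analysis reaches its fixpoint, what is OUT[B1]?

Answer: {a@B3, c@B3, d@B4, e@B0, e@B2}

Trace:
Converged values:
  B0:   IN={}   OUT={e@B0}
  B1:   IN={a@B3, c@B3, d@B4, e@B0, e@B2}   OUT={a@B3, c@B3, d@B4, e@B0, e@B2}
  B2:   IN={a@B3, c@B3, d@B4, e@B0, e@B2}   OUT={a@B3, c@B2, d@B4, e@B2}
  B3:   IN={a@B3, c@B2, d@B4, e@B2}   OUT={a@B3, c@B3, d@B3, e@B2}
  B4:   IN={a@B3, c@B3, d@B3, e@B2}   OUT={a@B3, c@B3, d@B4, e@B2}
  B5:   IN={a@B3, c@B3, d@B3, d@B4, e@B2}   OUT={a@B5, c@B3, d@B3, d@B4, e@B2, f@B5}
  B6:   IN={a@B5, c@B3, d@B3, d@B4, e@B2, f@B5}   OUT={a@B6, c@B3, d@B3, d@B4, e@B2, f@B5}
  B7:   IN={a@B3, a@B6, c@B3, d@B3, d@B4, e@B2, f@B5}   OUT={a@B3, a@B6, c@B7, d@B3, d@B4, e@B7, f@B7}
  B8:   IN={a@B3, a@B6, c@B7, d@B3, d@B4, e@B7, f@B7}   OUT={a@B3, a@B6, c@B8, d@B3, d@B4, e@B8, f@B7}

Merge at B1: IN[B1] = OUT[B0] ⊔ OUT[B4] = {a@B3, c@B3, d@B4, e@B0, e@B2}
Applying B1's transfer function to that IN value gives OUT[B1] (row B1 above).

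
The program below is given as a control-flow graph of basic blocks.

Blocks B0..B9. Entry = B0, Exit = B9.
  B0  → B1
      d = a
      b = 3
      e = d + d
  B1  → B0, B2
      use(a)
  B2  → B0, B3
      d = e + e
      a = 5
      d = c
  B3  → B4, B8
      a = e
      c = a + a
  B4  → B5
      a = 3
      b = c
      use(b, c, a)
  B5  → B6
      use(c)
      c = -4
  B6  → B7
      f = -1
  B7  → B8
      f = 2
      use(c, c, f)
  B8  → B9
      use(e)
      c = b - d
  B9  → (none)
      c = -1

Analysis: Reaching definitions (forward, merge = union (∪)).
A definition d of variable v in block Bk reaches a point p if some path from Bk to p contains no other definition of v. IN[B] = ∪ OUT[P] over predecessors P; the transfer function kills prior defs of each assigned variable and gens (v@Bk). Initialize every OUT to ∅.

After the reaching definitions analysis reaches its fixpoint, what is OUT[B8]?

Answer: {a@B3, a@B4, b@B0, b@B4, c@B8, d@B2, e@B0, f@B7}

Derivation:
Fixpoint table:
  B0:  IN={a@B2, b@B0, d@B0, d@B2, e@B0}  OUT={a@B2, b@B0, d@B0, e@B0}
  B1:  IN={a@B2, b@B0, d@B0, e@B0}  OUT={a@B2, b@B0, d@B0, e@B0}
  B2:  IN={a@B2, b@B0, d@B0, e@B0}  OUT={a@B2, b@B0, d@B2, e@B0}
  B3:  IN={a@B2, b@B0, d@B2, e@B0}  OUT={a@B3, b@B0, c@B3, d@B2, e@B0}
  B4:  IN={a@B3, b@B0, c@B3, d@B2, e@B0}  OUT={a@B4, b@B4, c@B3, d@B2, e@B0}
  B5:  IN={a@B4, b@B4, c@B3, d@B2, e@B0}  OUT={a@B4, b@B4, c@B5, d@B2, e@B0}
  B6:  IN={a@B4, b@B4, c@B5, d@B2, e@B0}  OUT={a@B4, b@B4, c@B5, d@B2, e@B0, f@B6}
  B7:  IN={a@B4, b@B4, c@B5, d@B2, e@B0, f@B6}  OUT={a@B4, b@B4, c@B5, d@B2, e@B0, f@B7}
  B8:  IN={a@B3, a@B4, b@B0, b@B4, c@B3, c@B5, d@B2, e@B0, f@B7}  OUT={a@B3, a@B4, b@B0, b@B4, c@B8, d@B2, e@B0, f@B7}
  B9:  IN={a@B3, a@B4, b@B0, b@B4, c@B8, d@B2, e@B0, f@B7}  OUT={a@B3, a@B4, b@B0, b@B4, c@B9, d@B2, e@B0, f@B7}

Merge at B8: IN[B8] = OUT[B3] ⊔ OUT[B7] = {a@B3, a@B4, b@B0, b@B4, c@B3, c@B5, d@B2, e@B0, f@B7}
Applying B8's transfer function to that IN value gives OUT[B8] (row B8 above).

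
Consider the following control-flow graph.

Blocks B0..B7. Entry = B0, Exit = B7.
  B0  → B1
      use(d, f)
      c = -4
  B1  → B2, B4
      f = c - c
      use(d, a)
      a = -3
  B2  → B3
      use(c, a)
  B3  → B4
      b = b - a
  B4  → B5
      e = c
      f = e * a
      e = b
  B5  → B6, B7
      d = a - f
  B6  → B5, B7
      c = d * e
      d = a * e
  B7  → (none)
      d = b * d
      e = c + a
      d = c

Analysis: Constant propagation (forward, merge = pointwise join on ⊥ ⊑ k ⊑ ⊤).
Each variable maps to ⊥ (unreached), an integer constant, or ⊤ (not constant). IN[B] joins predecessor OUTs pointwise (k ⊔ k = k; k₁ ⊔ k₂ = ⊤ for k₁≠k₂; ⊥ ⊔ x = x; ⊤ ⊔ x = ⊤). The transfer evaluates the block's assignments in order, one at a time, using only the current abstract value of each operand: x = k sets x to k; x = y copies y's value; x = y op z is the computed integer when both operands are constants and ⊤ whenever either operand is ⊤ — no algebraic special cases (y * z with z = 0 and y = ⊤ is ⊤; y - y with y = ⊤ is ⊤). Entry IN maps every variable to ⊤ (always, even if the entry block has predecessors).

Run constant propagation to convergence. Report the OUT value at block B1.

Per-block solution:
  B0:  IN=(all ⊤)  OUT={c:-4; rest ⊤}
  B1:  IN={c:-4; rest ⊤}  OUT={a:-3, c:-4, f:0; rest ⊤}
  B2:  IN={a:-3, c:-4, f:0; rest ⊤}  OUT={a:-3, c:-4, f:0; rest ⊤}
  B3:  IN={a:-3, c:-4, f:0; rest ⊤}  OUT={a:-3, c:-4, f:0; rest ⊤}
  B4:  IN={a:-3, c:-4, f:0; rest ⊤}  OUT={a:-3, c:-4, f:12; rest ⊤}
  B5:  IN={a:-3, f:12; rest ⊤}  OUT={a:-3, d:-15, f:12; rest ⊤}
  B6:  IN={a:-3, d:-15, f:12; rest ⊤}  OUT={a:-3, f:12; rest ⊤}
  B7:  IN={a:-3, f:12; rest ⊤}  OUT={a:-3, f:12; rest ⊤}

Merge at B1: IN[B1] = OUT[B0] = {a: ⊤, b: ⊤, c: -4, d: ⊤, e: ⊤, f: ⊤}
Applying B1's transfer function to that IN value gives OUT[B1] (row B1 above).

Answer: {a: -3, b: ⊤, c: -4, d: ⊤, e: ⊤, f: 0}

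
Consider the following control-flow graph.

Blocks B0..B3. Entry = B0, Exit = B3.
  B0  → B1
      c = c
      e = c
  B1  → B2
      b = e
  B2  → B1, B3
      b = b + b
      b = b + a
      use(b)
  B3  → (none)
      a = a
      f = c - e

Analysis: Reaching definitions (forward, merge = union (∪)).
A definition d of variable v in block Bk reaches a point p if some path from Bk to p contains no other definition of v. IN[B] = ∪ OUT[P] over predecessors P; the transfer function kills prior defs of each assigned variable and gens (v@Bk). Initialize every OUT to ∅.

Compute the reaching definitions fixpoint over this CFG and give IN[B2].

Answer: {b@B1, c@B0, e@B0}

Derivation:
Converged values:
  B0:   IN={}   OUT={c@B0, e@B0}
  B1:   IN={b@B2, c@B0, e@B0}   OUT={b@B1, c@B0, e@B0}
  B2:   IN={b@B1, c@B0, e@B0}   OUT={b@B2, c@B0, e@B0}
  B3:   IN={b@B2, c@B0, e@B0}   OUT={a@B3, b@B2, c@B0, e@B0, f@B3}

Merge at B2: IN[B2] = OUT[B1] = {b@B1, c@B0, e@B0}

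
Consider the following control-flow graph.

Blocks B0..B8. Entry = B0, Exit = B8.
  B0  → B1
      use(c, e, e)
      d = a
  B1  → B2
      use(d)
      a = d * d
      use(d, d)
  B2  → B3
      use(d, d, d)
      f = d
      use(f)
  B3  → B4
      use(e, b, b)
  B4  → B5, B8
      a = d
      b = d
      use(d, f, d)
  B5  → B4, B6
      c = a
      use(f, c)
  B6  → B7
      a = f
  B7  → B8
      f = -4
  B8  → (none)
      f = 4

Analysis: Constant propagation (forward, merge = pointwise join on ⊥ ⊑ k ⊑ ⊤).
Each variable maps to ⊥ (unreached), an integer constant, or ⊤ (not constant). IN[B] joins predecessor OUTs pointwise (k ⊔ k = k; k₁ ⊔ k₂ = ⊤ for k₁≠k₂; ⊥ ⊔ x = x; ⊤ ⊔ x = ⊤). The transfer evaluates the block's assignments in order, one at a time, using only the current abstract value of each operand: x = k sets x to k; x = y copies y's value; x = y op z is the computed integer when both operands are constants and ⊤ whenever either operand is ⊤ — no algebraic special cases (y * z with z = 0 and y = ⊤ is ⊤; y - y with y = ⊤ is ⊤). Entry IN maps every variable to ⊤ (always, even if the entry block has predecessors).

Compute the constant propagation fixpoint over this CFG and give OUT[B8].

Per-block solution:
  B0:  IN=(all ⊤)  OUT=(all ⊤)
  B1:  IN=(all ⊤)  OUT=(all ⊤)
  B2:  IN=(all ⊤)  OUT=(all ⊤)
  B3:  IN=(all ⊤)  OUT=(all ⊤)
  B4:  IN=(all ⊤)  OUT=(all ⊤)
  B5:  IN=(all ⊤)  OUT=(all ⊤)
  B6:  IN=(all ⊤)  OUT=(all ⊤)
  B7:  IN=(all ⊤)  OUT={f:-4; rest ⊤}
  B8:  IN=(all ⊤)  OUT={f:4; rest ⊤}

Merge at B8: IN[B8] = OUT[B4] ⊔ OUT[B7] = {a: ⊤, b: ⊤, c: ⊤, d: ⊤, e: ⊤, f: ⊤}
Applying B8's transfer function to that IN value gives OUT[B8] (row B8 above).

Answer: {a: ⊤, b: ⊤, c: ⊤, d: ⊤, e: ⊤, f: 4}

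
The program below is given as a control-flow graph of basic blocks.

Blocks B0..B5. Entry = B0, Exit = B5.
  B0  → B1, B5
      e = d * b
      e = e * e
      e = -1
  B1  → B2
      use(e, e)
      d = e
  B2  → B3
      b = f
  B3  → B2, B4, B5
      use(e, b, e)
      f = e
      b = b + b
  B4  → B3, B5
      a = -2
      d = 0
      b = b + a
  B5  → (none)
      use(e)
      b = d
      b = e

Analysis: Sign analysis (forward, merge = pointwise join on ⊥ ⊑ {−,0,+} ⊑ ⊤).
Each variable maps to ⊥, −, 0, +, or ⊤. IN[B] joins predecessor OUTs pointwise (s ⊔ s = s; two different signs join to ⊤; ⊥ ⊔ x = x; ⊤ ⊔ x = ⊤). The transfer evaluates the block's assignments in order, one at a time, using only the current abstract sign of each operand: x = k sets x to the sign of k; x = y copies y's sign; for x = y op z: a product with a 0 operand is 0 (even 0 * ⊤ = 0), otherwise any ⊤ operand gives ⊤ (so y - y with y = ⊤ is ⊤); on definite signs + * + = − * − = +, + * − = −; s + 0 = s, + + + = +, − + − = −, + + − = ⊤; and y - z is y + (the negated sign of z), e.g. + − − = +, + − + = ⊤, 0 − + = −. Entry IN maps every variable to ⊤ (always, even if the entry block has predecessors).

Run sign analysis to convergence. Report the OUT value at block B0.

Answer: {a: ⊤, b: ⊤, c: ⊤, d: ⊤, e: -, f: ⊤}

Working:
Fixpoint table:
  B0:   IN=(all ⊤)   OUT={e:-; rest ⊤}
  B1:   IN={e:-; rest ⊤}   OUT={d:-, e:-; rest ⊤}
  B2:   IN={e:-; rest ⊤}   OUT={e:-; rest ⊤}
  B3:   IN={e:-; rest ⊤}   OUT={e:-, f:-; rest ⊤}
  B4:   IN={e:-, f:-; rest ⊤}   OUT={a:-, d:0, e:-, f:-; rest ⊤}
  B5:   IN={e:-; rest ⊤}   OUT={b:-, e:-; rest ⊤}

B0 is the boundary node: IN[B0] = {a: ⊤, b: ⊤, c: ⊤, d: ⊤, e: ⊤, f: ⊤}
Applying B0's transfer function to that IN value gives OUT[B0] (row B0 above).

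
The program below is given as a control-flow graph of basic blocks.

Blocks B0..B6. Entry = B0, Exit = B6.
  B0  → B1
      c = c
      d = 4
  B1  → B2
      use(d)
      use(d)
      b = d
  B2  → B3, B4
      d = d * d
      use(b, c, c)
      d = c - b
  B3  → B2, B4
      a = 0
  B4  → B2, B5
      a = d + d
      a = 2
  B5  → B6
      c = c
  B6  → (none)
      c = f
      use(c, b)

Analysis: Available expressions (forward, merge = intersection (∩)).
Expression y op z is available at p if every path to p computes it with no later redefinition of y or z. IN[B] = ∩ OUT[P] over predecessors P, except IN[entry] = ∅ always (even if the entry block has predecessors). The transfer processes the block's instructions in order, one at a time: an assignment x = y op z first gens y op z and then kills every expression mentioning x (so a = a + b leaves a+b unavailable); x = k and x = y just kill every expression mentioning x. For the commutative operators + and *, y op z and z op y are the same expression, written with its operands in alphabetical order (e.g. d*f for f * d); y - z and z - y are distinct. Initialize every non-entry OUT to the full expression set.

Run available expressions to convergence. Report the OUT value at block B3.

Fixpoint table:
  B0:   IN={}   OUT={}
  B1:   IN={}   OUT={}
  B2:   IN={}   OUT={c-b}
  B3:   IN={c-b}   OUT={c-b}
  B4:   IN={c-b}   OUT={c-b, d+d}
  B5:   IN={c-b, d+d}   OUT={d+d}
  B6:   IN={d+d}   OUT={d+d}

Merge at B3: IN[B3] = OUT[B2] = {c-b}
Applying B3's transfer function to that IN value gives OUT[B3] (row B3 above).

Answer: {c-b}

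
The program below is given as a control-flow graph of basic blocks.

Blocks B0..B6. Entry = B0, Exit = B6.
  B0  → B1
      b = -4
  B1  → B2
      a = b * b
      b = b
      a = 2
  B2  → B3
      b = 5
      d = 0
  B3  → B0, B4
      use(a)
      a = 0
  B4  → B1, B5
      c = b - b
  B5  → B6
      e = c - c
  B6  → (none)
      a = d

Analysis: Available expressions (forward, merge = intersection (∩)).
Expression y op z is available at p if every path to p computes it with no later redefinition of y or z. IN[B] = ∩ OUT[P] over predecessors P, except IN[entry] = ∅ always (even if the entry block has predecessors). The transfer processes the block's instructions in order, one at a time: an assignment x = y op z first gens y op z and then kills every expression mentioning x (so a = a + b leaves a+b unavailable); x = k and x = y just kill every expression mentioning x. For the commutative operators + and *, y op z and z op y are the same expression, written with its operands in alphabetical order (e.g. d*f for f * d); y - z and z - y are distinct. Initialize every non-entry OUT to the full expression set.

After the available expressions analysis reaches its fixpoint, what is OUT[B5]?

Answer: {b-b, c-c}

Trace:
Fixpoint table:
  B0: | IN={} | OUT={}
  B1: | IN={} | OUT={}
  B2: | IN={} | OUT={}
  B3: | IN={} | OUT={}
  B4: | IN={} | OUT={b-b}
  B5: | IN={b-b} | OUT={b-b, c-c}
  B6: | IN={b-b, c-c} | OUT={b-b, c-c}

Merge at B5: IN[B5] = OUT[B4] = {b-b}
Applying B5's transfer function to that IN value gives OUT[B5] (row B5 above).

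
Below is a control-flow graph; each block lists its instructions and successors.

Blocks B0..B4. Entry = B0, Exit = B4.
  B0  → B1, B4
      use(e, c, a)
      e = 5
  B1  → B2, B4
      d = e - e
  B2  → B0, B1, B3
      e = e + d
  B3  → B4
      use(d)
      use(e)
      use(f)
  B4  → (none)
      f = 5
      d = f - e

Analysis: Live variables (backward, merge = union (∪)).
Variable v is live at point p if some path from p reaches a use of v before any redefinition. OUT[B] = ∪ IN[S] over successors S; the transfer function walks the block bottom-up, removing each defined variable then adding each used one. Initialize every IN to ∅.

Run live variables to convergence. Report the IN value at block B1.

Answer: {a, c, e, f}

Working:
Converged values:
  B0: | IN={a, c, e, f} | OUT={a, c, e, f}
  B1: | IN={a, c, e, f} | OUT={a, c, d, e, f}
  B2: | IN={a, c, d, e, f} | OUT={a, c, d, e, f}
  B3: | IN={d, e, f} | OUT={e}
  B4: | IN={e} | OUT={}

Merge at B1: OUT[B1] = IN[B2] ⊔ IN[B4] = {a, c, d, e, f}
Applying B1's transfer function to that OUT value gives IN[B1] (row B1 above).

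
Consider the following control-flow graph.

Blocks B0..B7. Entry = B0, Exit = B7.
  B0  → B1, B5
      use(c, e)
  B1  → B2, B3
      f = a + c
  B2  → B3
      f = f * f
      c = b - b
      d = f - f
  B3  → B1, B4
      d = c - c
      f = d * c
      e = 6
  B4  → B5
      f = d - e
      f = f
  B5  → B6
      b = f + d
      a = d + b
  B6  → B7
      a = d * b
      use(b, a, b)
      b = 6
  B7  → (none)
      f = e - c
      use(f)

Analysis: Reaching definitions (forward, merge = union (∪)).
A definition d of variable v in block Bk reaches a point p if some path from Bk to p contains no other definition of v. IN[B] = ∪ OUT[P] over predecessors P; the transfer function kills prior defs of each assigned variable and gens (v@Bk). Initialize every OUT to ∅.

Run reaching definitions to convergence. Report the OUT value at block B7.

Answer: {a@B6, b@B6, c@B2, d@B3, e@B3, f@B7}

Derivation:
Converged values:
  B0:   IN={}   OUT={}
  B1:   IN={c@B2, d@B3, e@B3, f@B3}   OUT={c@B2, d@B3, e@B3, f@B1}
  B2:   IN={c@B2, d@B3, e@B3, f@B1}   OUT={c@B2, d@B2, e@B3, f@B2}
  B3:   IN={c@B2, d@B2, d@B3, e@B3, f@B1, f@B2}   OUT={c@B2, d@B3, e@B3, f@B3}
  B4:   IN={c@B2, d@B3, e@B3, f@B3}   OUT={c@B2, d@B3, e@B3, f@B4}
  B5:   IN={c@B2, d@B3, e@B3, f@B4}   OUT={a@B5, b@B5, c@B2, d@B3, e@B3, f@B4}
  B6:   IN={a@B5, b@B5, c@B2, d@B3, e@B3, f@B4}   OUT={a@B6, b@B6, c@B2, d@B3, e@B3, f@B4}
  B7:   IN={a@B6, b@B6, c@B2, d@B3, e@B3, f@B4}   OUT={a@B6, b@B6, c@B2, d@B3, e@B3, f@B7}

Merge at B7: IN[B7] = OUT[B6] = {a@B6, b@B6, c@B2, d@B3, e@B3, f@B4}
Applying B7's transfer function to that IN value gives OUT[B7] (row B7 above).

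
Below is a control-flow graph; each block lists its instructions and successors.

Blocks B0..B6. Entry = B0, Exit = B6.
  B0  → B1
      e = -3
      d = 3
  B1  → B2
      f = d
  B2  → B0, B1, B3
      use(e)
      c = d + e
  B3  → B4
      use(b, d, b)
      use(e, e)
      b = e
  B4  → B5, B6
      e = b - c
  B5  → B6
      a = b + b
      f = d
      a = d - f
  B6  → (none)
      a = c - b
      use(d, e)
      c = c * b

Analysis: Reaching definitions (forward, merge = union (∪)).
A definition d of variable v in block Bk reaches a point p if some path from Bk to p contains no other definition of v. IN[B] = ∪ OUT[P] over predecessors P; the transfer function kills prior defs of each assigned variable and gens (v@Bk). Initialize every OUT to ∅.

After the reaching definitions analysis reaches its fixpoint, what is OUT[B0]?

Fixpoint table:
  B0: | IN={c@B2, d@B0, e@B0, f@B1} | OUT={c@B2, d@B0, e@B0, f@B1}
  B1: | IN={c@B2, d@B0, e@B0, f@B1} | OUT={c@B2, d@B0, e@B0, f@B1}
  B2: | IN={c@B2, d@B0, e@B0, f@B1} | OUT={c@B2, d@B0, e@B0, f@B1}
  B3: | IN={c@B2, d@B0, e@B0, f@B1} | OUT={b@B3, c@B2, d@B0, e@B0, f@B1}
  B4: | IN={b@B3, c@B2, d@B0, e@B0, f@B1} | OUT={b@B3, c@B2, d@B0, e@B4, f@B1}
  B5: | IN={b@B3, c@B2, d@B0, e@B4, f@B1} | OUT={a@B5, b@B3, c@B2, d@B0, e@B4, f@B5}
  B6: | IN={a@B5, b@B3, c@B2, d@B0, e@B4, f@B1, f@B5} | OUT={a@B6, b@B3, c@B6, d@B0, e@B4, f@B1, f@B5}

Merge at B0 (entry node, so the boundary value {} is joined with the incoming edge(s)): IN[B0] = {} ⊔ OUT[B2] = {c@B2, d@B0, e@B0, f@B1}
Applying B0's transfer function to that IN value gives OUT[B0] (row B0 above).

Answer: {c@B2, d@B0, e@B0, f@B1}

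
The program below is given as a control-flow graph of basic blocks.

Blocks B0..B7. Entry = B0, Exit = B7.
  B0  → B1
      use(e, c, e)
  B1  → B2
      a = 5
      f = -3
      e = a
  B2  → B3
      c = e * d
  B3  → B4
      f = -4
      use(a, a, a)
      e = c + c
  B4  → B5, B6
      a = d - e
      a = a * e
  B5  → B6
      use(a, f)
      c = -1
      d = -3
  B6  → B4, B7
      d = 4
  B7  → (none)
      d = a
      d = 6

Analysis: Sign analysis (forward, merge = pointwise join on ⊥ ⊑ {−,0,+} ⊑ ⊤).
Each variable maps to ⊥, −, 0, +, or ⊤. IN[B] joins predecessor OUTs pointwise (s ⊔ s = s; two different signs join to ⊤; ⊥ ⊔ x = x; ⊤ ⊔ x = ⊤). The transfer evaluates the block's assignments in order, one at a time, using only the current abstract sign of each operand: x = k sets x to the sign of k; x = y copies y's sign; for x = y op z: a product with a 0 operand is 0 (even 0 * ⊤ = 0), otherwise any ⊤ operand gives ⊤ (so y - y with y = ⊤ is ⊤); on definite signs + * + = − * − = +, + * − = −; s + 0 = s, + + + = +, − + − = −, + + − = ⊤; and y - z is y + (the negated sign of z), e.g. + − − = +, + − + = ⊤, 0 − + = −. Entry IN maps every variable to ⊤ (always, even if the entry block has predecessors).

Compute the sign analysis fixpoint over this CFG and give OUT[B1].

Answer: {a: +, b: ⊤, c: ⊤, d: ⊤, e: +, f: -}

Trace:
Per-block solution:
  B0: | IN=(all ⊤) | OUT=(all ⊤)
  B1: | IN=(all ⊤) | OUT={a:+, e:+, f:-; rest ⊤}
  B2: | IN={a:+, e:+, f:-; rest ⊤} | OUT={a:+, e:+, f:-; rest ⊤}
  B3: | IN={a:+, e:+, f:-; rest ⊤} | OUT={a:+, f:-; rest ⊤}
  B4: | IN={f:-; rest ⊤} | OUT={f:-; rest ⊤}
  B5: | IN={f:-; rest ⊤} | OUT={c:-, d:-, f:-; rest ⊤}
  B6: | IN={f:-; rest ⊤} | OUT={d:+, f:-; rest ⊤}
  B7: | IN={d:+, f:-; rest ⊤} | OUT={d:+, f:-; rest ⊤}

Merge at B1: IN[B1] = OUT[B0] = {a: ⊤, b: ⊤, c: ⊤, d: ⊤, e: ⊤, f: ⊤}
Applying B1's transfer function to that IN value gives OUT[B1] (row B1 above).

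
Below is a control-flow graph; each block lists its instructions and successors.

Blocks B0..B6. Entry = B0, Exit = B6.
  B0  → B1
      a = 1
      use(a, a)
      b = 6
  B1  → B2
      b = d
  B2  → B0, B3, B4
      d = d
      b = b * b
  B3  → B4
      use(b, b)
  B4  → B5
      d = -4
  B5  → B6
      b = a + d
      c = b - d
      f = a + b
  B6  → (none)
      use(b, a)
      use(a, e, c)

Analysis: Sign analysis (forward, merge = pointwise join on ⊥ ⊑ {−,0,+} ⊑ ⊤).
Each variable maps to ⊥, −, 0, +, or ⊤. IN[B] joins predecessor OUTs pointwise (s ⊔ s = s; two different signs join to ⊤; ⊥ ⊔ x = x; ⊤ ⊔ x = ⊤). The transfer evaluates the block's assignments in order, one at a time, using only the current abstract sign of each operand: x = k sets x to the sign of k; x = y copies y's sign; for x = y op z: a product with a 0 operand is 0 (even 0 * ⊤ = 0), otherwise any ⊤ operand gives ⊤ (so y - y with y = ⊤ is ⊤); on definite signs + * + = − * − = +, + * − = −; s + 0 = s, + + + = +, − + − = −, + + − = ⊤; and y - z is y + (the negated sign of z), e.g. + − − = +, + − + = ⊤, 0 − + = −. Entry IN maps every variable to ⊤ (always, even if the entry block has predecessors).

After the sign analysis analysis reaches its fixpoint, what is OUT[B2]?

Fixpoint table:
  B0: | IN=(all ⊤) | OUT={a:+, b:+; rest ⊤}
  B1: | IN={a:+, b:+; rest ⊤} | OUT={a:+; rest ⊤}
  B2: | IN={a:+; rest ⊤} | OUT={a:+; rest ⊤}
  B3: | IN={a:+; rest ⊤} | OUT={a:+; rest ⊤}
  B4: | IN={a:+; rest ⊤} | OUT={a:+, d:-; rest ⊤}
  B5: | IN={a:+, d:-; rest ⊤} | OUT={a:+, d:-; rest ⊤}
  B6: | IN={a:+, d:-; rest ⊤} | OUT={a:+, d:-; rest ⊤}

Merge at B2: IN[B2] = OUT[B1] = {a: +, b: ⊤, c: ⊤, d: ⊤, e: ⊤, f: ⊤}
Applying B2's transfer function to that IN value gives OUT[B2] (row B2 above).

Answer: {a: +, b: ⊤, c: ⊤, d: ⊤, e: ⊤, f: ⊤}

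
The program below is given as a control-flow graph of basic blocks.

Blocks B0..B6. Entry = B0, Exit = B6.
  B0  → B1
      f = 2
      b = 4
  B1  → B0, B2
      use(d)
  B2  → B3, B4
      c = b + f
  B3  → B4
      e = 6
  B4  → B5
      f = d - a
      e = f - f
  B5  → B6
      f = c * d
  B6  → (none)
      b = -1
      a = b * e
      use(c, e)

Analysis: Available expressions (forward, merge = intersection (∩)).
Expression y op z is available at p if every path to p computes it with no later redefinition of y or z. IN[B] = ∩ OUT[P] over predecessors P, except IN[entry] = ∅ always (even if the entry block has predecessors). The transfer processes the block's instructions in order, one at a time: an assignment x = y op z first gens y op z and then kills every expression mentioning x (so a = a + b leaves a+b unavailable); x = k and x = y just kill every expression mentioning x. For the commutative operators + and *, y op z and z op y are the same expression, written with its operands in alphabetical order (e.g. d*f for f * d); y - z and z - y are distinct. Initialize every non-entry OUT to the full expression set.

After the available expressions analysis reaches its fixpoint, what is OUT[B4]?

Per-block solution:
  B0:   IN={}   OUT={}
  B1:   IN={}   OUT={}
  B2:   IN={}   OUT={b+f}
  B3:   IN={b+f}   OUT={b+f}
  B4:   IN={b+f}   OUT={d-a, f-f}
  B5:   IN={d-a, f-f}   OUT={c*d, d-a}
  B6:   IN={c*d, d-a}   OUT={b*e, c*d}

Merge at B4: IN[B4] = OUT[B2] ∩ OUT[B3] = {b+f}
Applying B4's transfer function to that IN value gives OUT[B4] (row B4 above).

Answer: {d-a, f-f}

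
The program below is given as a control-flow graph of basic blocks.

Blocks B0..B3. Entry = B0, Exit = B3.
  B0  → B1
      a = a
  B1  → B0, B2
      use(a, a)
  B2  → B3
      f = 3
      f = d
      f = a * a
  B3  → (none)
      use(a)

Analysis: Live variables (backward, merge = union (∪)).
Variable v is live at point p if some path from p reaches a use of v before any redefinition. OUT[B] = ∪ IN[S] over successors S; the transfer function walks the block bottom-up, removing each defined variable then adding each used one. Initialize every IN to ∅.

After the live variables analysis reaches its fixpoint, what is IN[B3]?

Answer: {a}

Derivation:
Converged values:
  B0:  IN={a, d}  OUT={a, d}
  B1:  IN={a, d}  OUT={a, d}
  B2:  IN={a, d}  OUT={a}
  B3:  IN={a}  OUT={}

B3 is the boundary node: OUT[B3] = {}
Applying B3's transfer function to that OUT value gives IN[B3] (row B3 above).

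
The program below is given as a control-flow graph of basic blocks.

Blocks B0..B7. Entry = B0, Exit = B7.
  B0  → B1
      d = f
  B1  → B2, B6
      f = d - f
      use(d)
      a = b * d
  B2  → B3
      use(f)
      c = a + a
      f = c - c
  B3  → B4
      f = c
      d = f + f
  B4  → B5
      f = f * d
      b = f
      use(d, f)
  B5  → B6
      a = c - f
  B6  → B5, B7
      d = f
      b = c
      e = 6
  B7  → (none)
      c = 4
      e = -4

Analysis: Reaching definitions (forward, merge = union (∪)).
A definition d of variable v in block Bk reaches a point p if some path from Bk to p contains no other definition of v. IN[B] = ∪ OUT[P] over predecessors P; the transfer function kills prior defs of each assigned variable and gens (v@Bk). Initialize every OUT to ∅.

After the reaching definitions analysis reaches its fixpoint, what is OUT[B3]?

Answer: {a@B1, c@B2, d@B3, f@B3}

Trace:
Per-block solution:
  B0:  IN={}  OUT={d@B0}
  B1:  IN={d@B0}  OUT={a@B1, d@B0, f@B1}
  B2:  IN={a@B1, d@B0, f@B1}  OUT={a@B1, c@B2, d@B0, f@B2}
  B3:  IN={a@B1, c@B2, d@B0, f@B2}  OUT={a@B1, c@B2, d@B3, f@B3}
  B4:  IN={a@B1, c@B2, d@B3, f@B3}  OUT={a@B1, b@B4, c@B2, d@B3, f@B4}
  B5:  IN={a@B1, a@B5, b@B4, b@B6, c@B2, d@B3, d@B6, e@B6, f@B1, f@B4}  OUT={a@B5, b@B4, b@B6, c@B2, d@B3, d@B6, e@B6, f@B1, f@B4}
  B6:  IN={a@B1, a@B5, b@B4, b@B6, c@B2, d@B0, d@B3, d@B6, e@B6, f@B1, f@B4}  OUT={a@B1, a@B5, b@B6, c@B2, d@B6, e@B6, f@B1, f@B4}
  B7:  IN={a@B1, a@B5, b@B6, c@B2, d@B6, e@B6, f@B1, f@B4}  OUT={a@B1, a@B5, b@B6, c@B7, d@B6, e@B7, f@B1, f@B4}

Merge at B3: IN[B3] = OUT[B2] = {a@B1, c@B2, d@B0, f@B2}
Applying B3's transfer function to that IN value gives OUT[B3] (row B3 above).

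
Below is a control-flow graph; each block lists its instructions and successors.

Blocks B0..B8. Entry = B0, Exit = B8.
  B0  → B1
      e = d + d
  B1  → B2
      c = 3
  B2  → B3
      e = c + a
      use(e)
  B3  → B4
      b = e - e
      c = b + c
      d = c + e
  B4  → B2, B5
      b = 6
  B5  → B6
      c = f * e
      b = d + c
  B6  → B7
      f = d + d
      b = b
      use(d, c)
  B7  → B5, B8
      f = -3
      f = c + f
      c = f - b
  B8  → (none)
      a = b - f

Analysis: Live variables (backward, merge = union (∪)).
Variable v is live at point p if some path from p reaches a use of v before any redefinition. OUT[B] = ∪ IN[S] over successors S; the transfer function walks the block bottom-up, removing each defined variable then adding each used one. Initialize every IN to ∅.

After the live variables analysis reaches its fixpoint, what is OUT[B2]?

Fixpoint table:
  B0:   IN={a, d, f}   OUT={a, f}
  B1:   IN={a, f}   OUT={a, c, f}
  B2:   IN={a, c, f}   OUT={a, c, e, f}
  B3:   IN={a, c, e, f}   OUT={a, c, d, e, f}
  B4:   IN={a, c, d, e, f}   OUT={a, c, d, e, f}
  B5:   IN={d, e, f}   OUT={b, c, d, e}
  B6:   IN={b, c, d, e}   OUT={b, c, d, e}
  B7:   IN={b, c, d, e}   OUT={b, d, e, f}
  B8:   IN={b, f}   OUT={}

Merge at B2: OUT[B2] = IN[B3] = {a, c, e, f}

Answer: {a, c, e, f}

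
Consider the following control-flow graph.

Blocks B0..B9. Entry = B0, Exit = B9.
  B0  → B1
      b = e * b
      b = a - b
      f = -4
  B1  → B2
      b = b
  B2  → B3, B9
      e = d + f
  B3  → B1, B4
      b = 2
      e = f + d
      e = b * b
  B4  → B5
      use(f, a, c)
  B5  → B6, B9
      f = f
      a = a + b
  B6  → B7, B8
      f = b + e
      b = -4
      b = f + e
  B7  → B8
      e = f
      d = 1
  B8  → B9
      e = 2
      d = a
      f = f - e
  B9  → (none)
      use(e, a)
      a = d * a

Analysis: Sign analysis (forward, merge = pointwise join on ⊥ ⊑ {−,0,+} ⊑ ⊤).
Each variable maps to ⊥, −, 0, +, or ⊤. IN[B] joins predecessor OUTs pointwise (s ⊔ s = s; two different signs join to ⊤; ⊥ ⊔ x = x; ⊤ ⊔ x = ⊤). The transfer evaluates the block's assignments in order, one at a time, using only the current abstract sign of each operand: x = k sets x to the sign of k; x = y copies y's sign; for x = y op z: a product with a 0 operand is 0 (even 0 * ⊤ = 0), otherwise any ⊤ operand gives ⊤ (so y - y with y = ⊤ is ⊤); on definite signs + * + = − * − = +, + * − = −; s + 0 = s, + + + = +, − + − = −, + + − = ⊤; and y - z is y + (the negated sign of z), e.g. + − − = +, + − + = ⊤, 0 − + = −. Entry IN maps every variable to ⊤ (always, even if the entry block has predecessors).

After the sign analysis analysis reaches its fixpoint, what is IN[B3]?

Answer: {a: ⊤, b: ⊤, c: ⊤, d: ⊤, e: ⊤, f: -}

Trace:
Fixpoint table:
  B0:  IN=(all ⊤)  OUT={f:-; rest ⊤}
  B1:  IN={f:-; rest ⊤}  OUT={f:-; rest ⊤}
  B2:  IN={f:-; rest ⊤}  OUT={f:-; rest ⊤}
  B3:  IN={f:-; rest ⊤}  OUT={b:+, e:+, f:-; rest ⊤}
  B4:  IN={b:+, e:+, f:-; rest ⊤}  OUT={b:+, e:+, f:-; rest ⊤}
  B5:  IN={b:+, e:+, f:-; rest ⊤}  OUT={b:+, e:+, f:-; rest ⊤}
  B6:  IN={b:+, e:+, f:-; rest ⊤}  OUT={b:+, e:+, f:+; rest ⊤}
  B7:  IN={b:+, e:+, f:+; rest ⊤}  OUT={b:+, d:+, e:+, f:+; rest ⊤}
  B8:  IN={b:+, e:+, f:+; rest ⊤}  OUT={b:+, e:+; rest ⊤}
  B9:  IN=(all ⊤)  OUT=(all ⊤)

Merge at B3: IN[B3] = OUT[B2] = {a: ⊤, b: ⊤, c: ⊤, d: ⊤, e: ⊤, f: -}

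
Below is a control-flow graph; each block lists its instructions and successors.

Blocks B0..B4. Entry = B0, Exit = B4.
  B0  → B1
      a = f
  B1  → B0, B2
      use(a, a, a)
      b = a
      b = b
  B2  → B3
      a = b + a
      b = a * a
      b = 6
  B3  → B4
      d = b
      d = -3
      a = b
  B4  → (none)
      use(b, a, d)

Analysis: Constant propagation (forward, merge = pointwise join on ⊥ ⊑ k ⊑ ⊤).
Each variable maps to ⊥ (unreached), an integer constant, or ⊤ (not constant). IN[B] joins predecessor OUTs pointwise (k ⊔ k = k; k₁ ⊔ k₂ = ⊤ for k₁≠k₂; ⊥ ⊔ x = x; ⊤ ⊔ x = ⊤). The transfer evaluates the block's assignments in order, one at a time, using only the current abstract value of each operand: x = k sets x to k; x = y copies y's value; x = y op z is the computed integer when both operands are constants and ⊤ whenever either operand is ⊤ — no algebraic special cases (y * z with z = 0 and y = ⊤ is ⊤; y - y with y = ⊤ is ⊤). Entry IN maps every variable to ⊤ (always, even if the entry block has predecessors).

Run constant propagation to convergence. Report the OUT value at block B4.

Fixpoint table:
  B0:   IN=(all ⊤)   OUT=(all ⊤)
  B1:   IN=(all ⊤)   OUT=(all ⊤)
  B2:   IN=(all ⊤)   OUT={b:6; rest ⊤}
  B3:   IN={b:6; rest ⊤}   OUT={a:6, b:6, d:-3; rest ⊤}
  B4:   IN={a:6, b:6, d:-3; rest ⊤}   OUT={a:6, b:6, d:-3; rest ⊤}

Merge at B4: IN[B4] = OUT[B3] = {a: 6, b: 6, c: ⊤, d: -3, e: ⊤, f: ⊤}
Applying B4's transfer function to that IN value gives OUT[B4] (row B4 above).

Answer: {a: 6, b: 6, c: ⊤, d: -3, e: ⊤, f: ⊤}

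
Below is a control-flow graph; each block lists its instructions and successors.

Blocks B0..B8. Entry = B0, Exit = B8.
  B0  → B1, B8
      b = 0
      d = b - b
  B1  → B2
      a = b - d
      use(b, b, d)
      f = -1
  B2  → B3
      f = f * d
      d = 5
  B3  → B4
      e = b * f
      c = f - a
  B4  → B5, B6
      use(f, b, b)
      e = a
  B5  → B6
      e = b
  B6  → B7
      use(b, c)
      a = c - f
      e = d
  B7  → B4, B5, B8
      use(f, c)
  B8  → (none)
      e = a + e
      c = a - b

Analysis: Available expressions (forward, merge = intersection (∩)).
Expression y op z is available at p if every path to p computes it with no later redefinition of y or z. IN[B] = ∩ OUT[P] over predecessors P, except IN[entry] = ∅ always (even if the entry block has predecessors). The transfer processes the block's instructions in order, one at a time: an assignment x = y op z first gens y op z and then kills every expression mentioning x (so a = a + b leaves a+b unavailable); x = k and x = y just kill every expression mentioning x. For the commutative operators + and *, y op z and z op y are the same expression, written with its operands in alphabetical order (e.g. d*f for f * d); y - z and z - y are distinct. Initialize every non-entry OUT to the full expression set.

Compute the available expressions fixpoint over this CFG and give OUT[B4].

Answer: {b*f, b-b}

Working:
Converged values:
  B0:  IN={}  OUT={b-b}
  B1:  IN={b-b}  OUT={b-b, b-d}
  B2:  IN={b-b, b-d}  OUT={b-b}
  B3:  IN={b-b}  OUT={b*f, b-b, f-a}
  B4:  IN={b*f, b-b}  OUT={b*f, b-b}
  B5:  IN={b*f, b-b}  OUT={b*f, b-b}
  B6:  IN={b*f, b-b}  OUT={b*f, b-b, c-f}
  B7:  IN={b*f, b-b, c-f}  OUT={b*f, b-b, c-f}
  B8:  IN={b-b}  OUT={a-b, b-b}

Merge at B4: IN[B4] = OUT[B3] ∩ OUT[B7] = {b*f, b-b}
Applying B4's transfer function to that IN value gives OUT[B4] (row B4 above).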